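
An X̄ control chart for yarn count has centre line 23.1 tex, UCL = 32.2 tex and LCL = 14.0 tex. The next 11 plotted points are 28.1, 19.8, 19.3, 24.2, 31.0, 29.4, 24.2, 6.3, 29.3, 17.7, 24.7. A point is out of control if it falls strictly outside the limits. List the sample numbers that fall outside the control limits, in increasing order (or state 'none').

8

Compare each point to [14.0, 32.2]: sample 8 = 6.3 < LCL.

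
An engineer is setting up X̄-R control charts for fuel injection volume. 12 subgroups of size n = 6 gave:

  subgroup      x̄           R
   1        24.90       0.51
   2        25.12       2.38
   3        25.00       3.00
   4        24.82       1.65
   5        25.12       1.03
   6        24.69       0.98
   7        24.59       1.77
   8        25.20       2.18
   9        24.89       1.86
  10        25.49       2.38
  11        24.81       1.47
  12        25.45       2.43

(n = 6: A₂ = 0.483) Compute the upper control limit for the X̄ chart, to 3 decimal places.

25.878

X̄̄ = (24.90 + 25.12 + 25.00 + 24.82 + 25.12 + 24.69 + 24.59 + 25.20 + 24.89 + 25.49 + 24.81 + 25.45) / 12 = 300.0800 / 12 = 25.0067
R̄ = (0.51 + 2.38 + 3.00 + 1.65 + 1.03 + 0.98 + 1.77 + 2.18 + 1.86 + 2.38 + 1.47 + 2.43) / 12 = 21.6400 / 12 = 1.8033
UCL = X̄̄ + A₂·R̄ = 25.0067 + 0.483 × 1.8033 = 25.8777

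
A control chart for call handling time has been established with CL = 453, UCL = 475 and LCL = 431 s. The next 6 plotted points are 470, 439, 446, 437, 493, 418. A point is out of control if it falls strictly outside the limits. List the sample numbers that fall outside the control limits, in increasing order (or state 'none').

Compare each point to [431, 475]: sample 5 = 493 > UCL; sample 6 = 418 < LCL.

5, 6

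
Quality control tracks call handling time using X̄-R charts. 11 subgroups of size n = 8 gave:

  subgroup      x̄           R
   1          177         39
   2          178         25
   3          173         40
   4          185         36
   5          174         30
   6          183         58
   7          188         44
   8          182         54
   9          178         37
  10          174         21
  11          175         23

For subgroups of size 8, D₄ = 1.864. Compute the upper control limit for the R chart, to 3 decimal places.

R̄ = (39 + 25 + 40 + 36 + 30 + 58 + 44 + 54 + 37 + 21 + 23) / 11 = 407.0000 / 11 = 37.0000
UCL_R = D₄·R̄ = 1.864 × 37.0000 = 68.9680

68.968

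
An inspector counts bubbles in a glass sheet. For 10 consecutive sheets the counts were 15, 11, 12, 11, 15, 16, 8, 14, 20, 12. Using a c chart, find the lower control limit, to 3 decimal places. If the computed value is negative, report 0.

2.418

c̄ = (15 + 11 + 12 + 11 + 15 + 16 + 8 + 14 + 20 + 12) / 10 = 134 / 10 = 13.4000
LCL = c̄ − 3√c̄ = 13.4000 − 3 × 3.6606 = 2.4182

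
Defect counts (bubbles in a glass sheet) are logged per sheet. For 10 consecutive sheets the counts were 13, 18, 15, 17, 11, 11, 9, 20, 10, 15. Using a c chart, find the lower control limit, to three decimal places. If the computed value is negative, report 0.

c̄ = (13 + 18 + 15 + 17 + 11 + 11 + 9 + 20 + 10 + 15) / 10 = 139 / 10 = 13.9000
LCL = c̄ − 3√c̄ = 13.9000 − 3 × 3.7283 = 2.7152

2.715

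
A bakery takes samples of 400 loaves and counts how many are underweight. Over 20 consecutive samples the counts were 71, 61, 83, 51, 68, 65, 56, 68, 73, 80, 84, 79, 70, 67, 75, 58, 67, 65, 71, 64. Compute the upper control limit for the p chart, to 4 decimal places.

p̄ = Σdᵢ / (k·n) = 1376 / (20 × 400) = 0.17200
UCL = p̄ + 3·√(p̄(1−p̄)/n) = 0.17200 + 3 × √(0.17200×0.82800/400) = 0.17200 + 3 × 0.01887 = 0.22861

0.2286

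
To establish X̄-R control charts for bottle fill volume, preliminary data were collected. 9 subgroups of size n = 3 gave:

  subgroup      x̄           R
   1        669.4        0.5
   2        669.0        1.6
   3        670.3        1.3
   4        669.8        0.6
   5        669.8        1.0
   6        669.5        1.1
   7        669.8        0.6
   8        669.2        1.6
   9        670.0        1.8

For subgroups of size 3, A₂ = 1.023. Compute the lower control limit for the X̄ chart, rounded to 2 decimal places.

668.50

X̄̄ = (669.4 + 669.0 + 670.3 + 669.8 + 669.8 + 669.5 + 669.8 + 669.2 + 670.0) / 9 = 6026.8000 / 9 = 669.6444
R̄ = (0.5 + 1.6 + 1.3 + 0.6 + 1.0 + 1.1 + 0.6 + 1.6 + 1.8) / 9 = 10.1000 / 9 = 1.1222
LCL = X̄̄ − A₂·R̄ = 669.6444 − 1.023 × 1.1222 = 668.4964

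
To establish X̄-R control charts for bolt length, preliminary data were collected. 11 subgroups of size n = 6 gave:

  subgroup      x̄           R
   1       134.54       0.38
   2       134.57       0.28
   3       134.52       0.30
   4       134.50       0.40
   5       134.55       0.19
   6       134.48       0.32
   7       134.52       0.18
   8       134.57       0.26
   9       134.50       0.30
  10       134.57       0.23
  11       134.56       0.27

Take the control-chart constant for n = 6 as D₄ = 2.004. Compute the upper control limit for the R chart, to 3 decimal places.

R̄ = (0.38 + 0.28 + 0.30 + 0.40 + 0.19 + 0.32 + 0.18 + 0.26 + 0.30 + 0.23 + 0.27) / 11 = 3.1100 / 11 = 0.2827
UCL_R = D₄·R̄ = 2.004 × 0.2827 = 0.5666

0.567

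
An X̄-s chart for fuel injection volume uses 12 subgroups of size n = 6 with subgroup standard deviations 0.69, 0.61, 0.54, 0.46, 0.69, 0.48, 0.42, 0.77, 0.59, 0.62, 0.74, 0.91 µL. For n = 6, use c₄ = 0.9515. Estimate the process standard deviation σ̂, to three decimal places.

s̄ = (0.69 + 0.61 + 0.54 + 0.46 + 0.69 + 0.48 + 0.42 + 0.77 + 0.59 + 0.62 + 0.74 + 0.91) / 12 = 0.6267
σ̂ = s̄ / c₄ = 0.6267 / 0.9515 = 0.6586

0.659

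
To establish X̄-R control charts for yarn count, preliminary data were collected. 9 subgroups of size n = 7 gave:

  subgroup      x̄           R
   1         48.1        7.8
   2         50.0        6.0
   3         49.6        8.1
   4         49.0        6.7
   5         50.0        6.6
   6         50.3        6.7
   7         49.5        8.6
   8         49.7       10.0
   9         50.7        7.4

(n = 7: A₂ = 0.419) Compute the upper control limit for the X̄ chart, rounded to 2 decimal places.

X̄̄ = (48.1 + 50.0 + 49.6 + 49.0 + 50.0 + 50.3 + 49.5 + 49.7 + 50.7) / 9 = 446.9000 / 9 = 49.6556
R̄ = (7.8 + 6.0 + 8.1 + 6.7 + 6.6 + 6.7 + 8.6 + 10.0 + 7.4) / 9 = 67.9000 / 9 = 7.5444
UCL = X̄̄ + A₂·R̄ = 49.6556 + 0.419 × 7.5444 = 52.8167

52.82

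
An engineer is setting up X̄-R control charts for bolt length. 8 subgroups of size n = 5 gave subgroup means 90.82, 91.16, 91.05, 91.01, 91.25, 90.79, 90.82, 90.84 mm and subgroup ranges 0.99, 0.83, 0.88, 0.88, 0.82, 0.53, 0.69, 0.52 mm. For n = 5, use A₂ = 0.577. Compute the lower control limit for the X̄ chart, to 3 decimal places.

90.525

X̄̄ = (90.82 + 91.16 + 91.05 + 91.01 + 91.25 + 90.79 + 90.82 + 90.84) / 8 = 727.7400 / 8 = 90.9675
R̄ = (0.99 + 0.83 + 0.88 + 0.88 + 0.82 + 0.53 + 0.69 + 0.52) / 8 = 6.1400 / 8 = 0.7675
LCL = X̄̄ − A₂·R̄ = 90.9675 − 0.577 × 0.7675 = 90.5247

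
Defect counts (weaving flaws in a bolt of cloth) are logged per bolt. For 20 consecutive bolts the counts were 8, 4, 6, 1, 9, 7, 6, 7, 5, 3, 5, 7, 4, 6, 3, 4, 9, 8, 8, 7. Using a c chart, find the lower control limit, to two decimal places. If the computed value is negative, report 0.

c̄ = (8 + 4 + 6 + 1 + 9 + 7 + 6 + 7 + 5 + 3 + 5 + 7 + 4 + 6 + 3 + 4 + 9 + 8 + 8 + 7) / 20 = 117 / 20 = 5.8500
LCL = c̄ − 3√c̄ = 5.8500 − 3 × 2.4187 = -1.4060 → 0 (cannot be negative)

0.00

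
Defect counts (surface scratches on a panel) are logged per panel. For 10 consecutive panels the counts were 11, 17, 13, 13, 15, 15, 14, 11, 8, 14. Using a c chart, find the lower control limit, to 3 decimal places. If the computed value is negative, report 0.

2.242

c̄ = (11 + 17 + 13 + 13 + 15 + 15 + 14 + 11 + 8 + 14) / 10 = 131 / 10 = 13.1000
LCL = c̄ − 3√c̄ = 13.1000 − 3 × 3.6194 = 2.2418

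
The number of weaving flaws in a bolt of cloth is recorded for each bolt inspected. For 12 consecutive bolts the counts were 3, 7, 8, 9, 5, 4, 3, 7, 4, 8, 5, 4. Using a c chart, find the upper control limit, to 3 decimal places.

c̄ = (3 + 7 + 8 + 9 + 5 + 4 + 3 + 7 + 4 + 8 + 5 + 4) / 12 = 67 / 12 = 5.5833
UCL = c̄ + 3√c̄ = 5.5833 + 3 × √5.5833 = 5.5833 + 3 × 2.3629 = 12.6721

12.672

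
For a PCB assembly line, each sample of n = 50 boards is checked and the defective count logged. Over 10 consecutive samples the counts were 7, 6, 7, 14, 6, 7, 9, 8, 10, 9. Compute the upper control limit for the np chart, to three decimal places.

16.193

p̄ = Σdᵢ / (k·n) = 83 / (10 × 50) = 0.16600
UCL = np̄ + 3·√(np̄(1−p̄)) = 8.3000 + 3 × √(8.3000×0.83400) = 8.3000 + 3 × 2.6310 = 16.1930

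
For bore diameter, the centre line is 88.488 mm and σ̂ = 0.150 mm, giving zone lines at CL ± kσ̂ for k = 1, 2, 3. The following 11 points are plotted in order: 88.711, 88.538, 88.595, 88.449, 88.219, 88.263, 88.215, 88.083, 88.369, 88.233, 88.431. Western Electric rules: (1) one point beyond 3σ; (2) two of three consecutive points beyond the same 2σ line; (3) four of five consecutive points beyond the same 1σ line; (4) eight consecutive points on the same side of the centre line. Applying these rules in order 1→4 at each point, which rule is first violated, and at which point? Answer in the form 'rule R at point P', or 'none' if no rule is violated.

rule 3 at point 8

Zone of each point (C = within 1σ̂, B = 1σ̂–2σ̂, A = 2σ̂–3σ̂, * = beyond 3σ̂; sign = side of CL): 1:+B, 2:+C, 3:+C, 4:-C, 5:-B, 6:-B, 7:-B, 8:-A, 9:-C, 10:-B, 11:-C
Rule 3 (four of five consecutive points beyond the same 1σ limit) is satisfied at point 8.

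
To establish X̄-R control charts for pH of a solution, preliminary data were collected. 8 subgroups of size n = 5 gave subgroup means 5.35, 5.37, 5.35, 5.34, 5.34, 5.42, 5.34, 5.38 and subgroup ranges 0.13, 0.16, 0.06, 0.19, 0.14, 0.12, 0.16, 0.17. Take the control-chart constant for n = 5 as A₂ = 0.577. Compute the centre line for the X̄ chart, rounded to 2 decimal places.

X̄̄ = (5.35 + 5.37 + 5.35 + 5.34 + 5.34 + 5.42 + 5.34 + 5.38) / 8 = 42.8900 / 8 = 5.3613
CL = X̄̄ = 5.3613

5.36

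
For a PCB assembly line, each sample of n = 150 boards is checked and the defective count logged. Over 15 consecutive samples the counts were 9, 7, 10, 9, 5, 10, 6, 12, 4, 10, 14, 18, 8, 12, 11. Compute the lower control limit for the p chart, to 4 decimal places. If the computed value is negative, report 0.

p̄ = Σdᵢ / (k·n) = 145 / (15 × 150) = 0.06444
LCL = p̄ − 3·√(p̄(1−p̄)/n) = 0.06444 − 3 × 0.02005 = 0.00430

0.0043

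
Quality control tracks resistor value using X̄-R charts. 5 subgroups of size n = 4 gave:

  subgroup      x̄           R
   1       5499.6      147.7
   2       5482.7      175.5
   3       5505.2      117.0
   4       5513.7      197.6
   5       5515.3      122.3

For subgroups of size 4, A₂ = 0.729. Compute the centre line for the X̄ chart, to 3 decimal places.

X̄̄ = (5499.6 + 5482.7 + 5505.2 + 5513.7 + 5515.3) / 5 = 27516.5000 / 5 = 5503.3000
CL = X̄̄ = 5503.3000

5503.300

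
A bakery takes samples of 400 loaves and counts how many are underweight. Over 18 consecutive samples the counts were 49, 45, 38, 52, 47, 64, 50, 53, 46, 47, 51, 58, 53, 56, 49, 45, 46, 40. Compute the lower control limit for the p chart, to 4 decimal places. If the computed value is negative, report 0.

p̄ = Σdᵢ / (k·n) = 889 / (18 × 400) = 0.12347
LCL = p̄ − 3·√(p̄(1−p̄)/n) = 0.12347 − 3 × 0.01645 = 0.07413

0.0741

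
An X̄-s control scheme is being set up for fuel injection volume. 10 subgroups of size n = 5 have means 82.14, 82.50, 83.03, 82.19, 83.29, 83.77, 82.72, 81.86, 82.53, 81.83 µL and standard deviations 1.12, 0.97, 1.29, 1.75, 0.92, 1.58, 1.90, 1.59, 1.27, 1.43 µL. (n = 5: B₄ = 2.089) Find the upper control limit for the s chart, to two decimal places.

s̄ = (1.12 + 0.97 + 1.29 + 1.75 + 0.92 + 1.58 + 1.90 + 1.59 + 1.27 + 1.43) / 10 = 1.3820
UCL_s = B₄·s̄ = 2.089 × 1.3820 = 2.8870

2.89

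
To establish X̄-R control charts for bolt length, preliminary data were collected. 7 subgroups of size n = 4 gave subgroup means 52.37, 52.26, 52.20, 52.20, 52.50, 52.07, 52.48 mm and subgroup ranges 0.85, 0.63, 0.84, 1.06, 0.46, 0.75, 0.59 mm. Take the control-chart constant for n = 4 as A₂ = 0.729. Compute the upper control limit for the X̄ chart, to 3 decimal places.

X̄̄ = (52.37 + 52.26 + 52.20 + 52.20 + 52.50 + 52.07 + 52.48) / 7 = 366.0800 / 7 = 52.2971
R̄ = (0.85 + 0.63 + 0.84 + 1.06 + 0.46 + 0.75 + 0.59) / 7 = 5.1800 / 7 = 0.7400
UCL = X̄̄ + A₂·R̄ = 52.2971 + 0.729 × 0.7400 = 52.8366

52.837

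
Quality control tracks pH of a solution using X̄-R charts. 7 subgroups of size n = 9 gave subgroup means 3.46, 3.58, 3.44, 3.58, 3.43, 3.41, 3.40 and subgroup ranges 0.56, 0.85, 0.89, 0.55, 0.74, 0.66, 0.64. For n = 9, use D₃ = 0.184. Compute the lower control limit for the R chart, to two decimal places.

0.13

R̄ = (0.56 + 0.85 + 0.89 + 0.55 + 0.74 + 0.66 + 0.64) / 7 = 4.8900 / 7 = 0.6986
LCL_R = D₃·R̄ = 0.184 × 0.6986 = 0.1285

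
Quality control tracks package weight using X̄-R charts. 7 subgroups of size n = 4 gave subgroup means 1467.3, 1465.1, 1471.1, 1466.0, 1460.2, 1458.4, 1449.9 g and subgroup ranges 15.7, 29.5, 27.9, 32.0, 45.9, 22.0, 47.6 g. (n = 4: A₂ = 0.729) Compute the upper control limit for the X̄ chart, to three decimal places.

X̄̄ = (1467.3 + 1465.1 + 1471.1 + 1466.0 + 1460.2 + 1458.4 + 1449.9) / 7 = 10238.0000 / 7 = 1462.5714
R̄ = (15.7 + 29.5 + 27.9 + 32.0 + 45.9 + 22.0 + 47.6) / 7 = 220.6000 / 7 = 31.5143
UCL = X̄̄ + A₂·R̄ = 1462.5714 + 0.729 × 31.5143 = 1485.5453

1485.545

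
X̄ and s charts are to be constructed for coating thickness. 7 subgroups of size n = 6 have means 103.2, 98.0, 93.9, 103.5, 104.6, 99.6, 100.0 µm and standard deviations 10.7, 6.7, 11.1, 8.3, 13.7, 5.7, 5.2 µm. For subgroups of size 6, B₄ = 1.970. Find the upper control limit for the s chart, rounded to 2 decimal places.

17.28

s̄ = (10.7 + 6.7 + 11.1 + 8.3 + 13.7 + 5.7 + 5.2) / 7 = 8.7714
UCL_s = B₄·s̄ = 1.970 × 8.7714 = 17.2797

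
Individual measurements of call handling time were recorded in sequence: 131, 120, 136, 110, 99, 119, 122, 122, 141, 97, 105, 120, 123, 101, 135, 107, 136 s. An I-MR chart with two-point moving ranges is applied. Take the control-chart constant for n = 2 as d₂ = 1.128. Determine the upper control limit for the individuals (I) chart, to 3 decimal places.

X̄ = (131 + 120 + 136 + 110 + 99 + 119 + 122 + 122 + 141 + 97 + 105 + 120 + 123 + 101 + 135 + 107 + 136) / 17 = 119.0588
Moving ranges: 11, 16, 26, 11, 20, 3, 0, 19, 44, 8, 15, 3, 22, 34, 28, 29; M̄R̄ = 289.0000 / 16 = 18.0625
UCL = X̄ + 3·M̄R̄/d₂ = 119.0588 + 3 × 18.0625 / 1.128 = 167.0974

167.097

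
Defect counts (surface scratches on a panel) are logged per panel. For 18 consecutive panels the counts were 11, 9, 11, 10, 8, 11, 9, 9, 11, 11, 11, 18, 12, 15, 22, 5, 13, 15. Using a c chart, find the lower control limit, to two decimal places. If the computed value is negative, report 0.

c̄ = (11 + 9 + 11 + 10 + 8 + 11 + 9 + 9 + 11 + 11 + 11 + 18 + 12 + 15 + 22 + 5 + 13 + 15) / 18 = 211 / 18 = 11.7222
LCL = c̄ − 3√c̄ = 11.7222 − 3 × 3.4238 = 1.4509

1.45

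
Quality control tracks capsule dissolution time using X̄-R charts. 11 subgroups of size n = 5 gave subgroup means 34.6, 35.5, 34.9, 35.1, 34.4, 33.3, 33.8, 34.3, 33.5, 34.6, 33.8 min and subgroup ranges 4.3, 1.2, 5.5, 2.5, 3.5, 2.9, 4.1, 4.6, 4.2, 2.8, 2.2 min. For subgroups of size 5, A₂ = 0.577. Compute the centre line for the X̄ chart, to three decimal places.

X̄̄ = (34.6 + 35.5 + 34.9 + 35.1 + 34.4 + 33.3 + 33.8 + 34.3 + 33.5 + 34.6 + 33.8) / 11 = 377.8000 / 11 = 34.3455
CL = X̄̄ = 34.3455

34.345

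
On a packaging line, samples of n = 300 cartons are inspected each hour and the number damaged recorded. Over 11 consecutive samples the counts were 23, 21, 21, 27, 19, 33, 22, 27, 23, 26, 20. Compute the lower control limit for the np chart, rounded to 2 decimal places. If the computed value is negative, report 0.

9.77

p̄ = Σdᵢ / (k·n) = 262 / (11 × 300) = 0.07939
LCL = np̄ − 3·√(np̄(1−p̄)) = 23.8182 − 3 × 4.6826 = 9.7702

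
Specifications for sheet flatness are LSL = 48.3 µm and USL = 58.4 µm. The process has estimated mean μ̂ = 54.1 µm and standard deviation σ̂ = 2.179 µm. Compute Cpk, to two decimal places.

0.66

Cpu = (USL − μ̂) / (3σ̂) = (58.4 − 54.1) / (3 × 2.179) = 0.6578; Cpl = (μ̂ − LSL) / (3σ̂) = (54.1 − 48.3) / (3 × 2.179) = 0.8873; Cpk = min(Cpu, Cpl) = 0.6578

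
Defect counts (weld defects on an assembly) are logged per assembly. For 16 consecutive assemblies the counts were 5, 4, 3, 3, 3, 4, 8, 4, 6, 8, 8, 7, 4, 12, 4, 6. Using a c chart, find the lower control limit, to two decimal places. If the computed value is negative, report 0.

0.00

c̄ = (5 + 4 + 3 + 3 + 3 + 4 + 8 + 4 + 6 + 8 + 8 + 7 + 4 + 12 + 4 + 6) / 16 = 89 / 16 = 5.5625
LCL = c̄ − 3√c̄ = 5.5625 − 3 × 2.3585 = -1.5130 → 0 (cannot be negative)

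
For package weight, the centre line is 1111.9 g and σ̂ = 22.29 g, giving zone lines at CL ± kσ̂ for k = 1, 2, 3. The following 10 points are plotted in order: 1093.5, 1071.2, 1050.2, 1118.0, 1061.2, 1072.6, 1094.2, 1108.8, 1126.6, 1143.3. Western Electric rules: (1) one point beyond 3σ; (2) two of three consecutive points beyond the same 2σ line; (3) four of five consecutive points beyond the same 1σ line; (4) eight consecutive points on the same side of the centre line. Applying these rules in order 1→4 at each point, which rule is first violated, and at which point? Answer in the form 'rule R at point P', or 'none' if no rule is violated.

rule 2 at point 5

Zone of each point (C = within 1σ̂, B = 1σ̂–2σ̂, A = 2σ̂–3σ̂, * = beyond 3σ̂; sign = side of CL): 1:-C, 2:-B, 3:-A, 4:+C, 5:-A, 6:-B, 7:-C, 8:-C, 9:+C, 10:+B
Rule 2 (two of three consecutive points beyond the same 2σ limit) is satisfied at point 5.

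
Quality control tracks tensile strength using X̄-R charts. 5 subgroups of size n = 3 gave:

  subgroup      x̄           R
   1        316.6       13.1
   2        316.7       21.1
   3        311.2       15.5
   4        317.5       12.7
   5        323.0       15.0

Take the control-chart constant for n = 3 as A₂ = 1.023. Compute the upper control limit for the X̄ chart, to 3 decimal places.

332.836

X̄̄ = (316.6 + 316.7 + 311.2 + 317.5 + 323.0) / 5 = 1585.0000 / 5 = 317.0000
R̄ = (13.1 + 21.1 + 15.5 + 12.7 + 15.0) / 5 = 77.4000 / 5 = 15.4800
UCL = X̄̄ + A₂·R̄ = 317.0000 + 1.023 × 15.4800 = 332.8360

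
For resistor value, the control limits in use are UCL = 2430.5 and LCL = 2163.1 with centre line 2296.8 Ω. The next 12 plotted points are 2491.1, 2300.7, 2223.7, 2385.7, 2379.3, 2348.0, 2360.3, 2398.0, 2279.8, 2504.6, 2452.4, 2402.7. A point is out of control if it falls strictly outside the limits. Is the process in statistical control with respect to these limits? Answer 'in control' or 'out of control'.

out of control

Compare each point to [2163.1, 2430.5]: sample 1 = 2491.1 > UCL; sample 10 = 2504.6 > UCL; sample 11 = 2452.4 > UCL.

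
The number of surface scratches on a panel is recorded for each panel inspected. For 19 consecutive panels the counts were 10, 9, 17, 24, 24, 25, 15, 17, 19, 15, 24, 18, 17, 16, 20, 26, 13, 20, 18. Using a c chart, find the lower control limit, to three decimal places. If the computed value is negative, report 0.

c̄ = (10 + 9 + 17 + 24 + 24 + 25 + 15 + 17 + 19 + 15 + 24 + 18 + 17 + 16 + 20 + 26 + 13 + 20 + 18) / 19 = 347 / 19 = 18.2632
LCL = c̄ − 3√c̄ = 18.2632 − 3 × 4.2735 = 5.4425

5.443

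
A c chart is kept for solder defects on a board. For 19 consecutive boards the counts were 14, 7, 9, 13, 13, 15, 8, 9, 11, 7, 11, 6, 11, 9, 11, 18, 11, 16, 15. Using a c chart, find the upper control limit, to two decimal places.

c̄ = (14 + 7 + 9 + 13 + 13 + 15 + 8 + 9 + 11 + 7 + 11 + 6 + 11 + 9 + 11 + 18 + 11 + 16 + 15) / 19 = 214 / 19 = 11.2632
UCL = c̄ + 3√c̄ = 11.2632 + 3 × √11.2632 = 11.2632 + 3 × 3.3561 = 21.3313

21.33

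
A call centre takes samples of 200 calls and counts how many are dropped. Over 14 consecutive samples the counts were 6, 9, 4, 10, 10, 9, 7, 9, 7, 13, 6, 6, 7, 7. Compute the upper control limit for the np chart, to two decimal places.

p̄ = Σdᵢ / (k·n) = 110 / (14 × 200) = 0.03929
UCL = np̄ + 3·√(np̄(1−p̄)) = 7.8571 + 3 × √(7.8571×0.96071) = 7.8571 + 3 × 2.7474 = 16.0995

16.10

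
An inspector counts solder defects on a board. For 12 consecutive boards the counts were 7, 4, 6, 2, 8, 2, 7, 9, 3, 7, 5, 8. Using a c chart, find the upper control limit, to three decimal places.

12.808

c̄ = (7 + 4 + 6 + 2 + 8 + 2 + 7 + 9 + 3 + 7 + 5 + 8) / 12 = 68 / 12 = 5.6667
UCL = c̄ + 3√c̄ = 5.6667 + 3 × √5.6667 = 5.6667 + 3 × 2.3805 = 12.8081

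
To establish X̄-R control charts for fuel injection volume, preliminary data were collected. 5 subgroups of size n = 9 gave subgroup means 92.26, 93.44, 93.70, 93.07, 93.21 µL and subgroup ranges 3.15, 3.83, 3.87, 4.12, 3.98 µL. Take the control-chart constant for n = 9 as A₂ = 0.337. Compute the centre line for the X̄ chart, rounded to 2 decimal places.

93.14

X̄̄ = (92.26 + 93.44 + 93.70 + 93.07 + 93.21) / 5 = 465.6800 / 5 = 93.1360
CL = X̄̄ = 93.1360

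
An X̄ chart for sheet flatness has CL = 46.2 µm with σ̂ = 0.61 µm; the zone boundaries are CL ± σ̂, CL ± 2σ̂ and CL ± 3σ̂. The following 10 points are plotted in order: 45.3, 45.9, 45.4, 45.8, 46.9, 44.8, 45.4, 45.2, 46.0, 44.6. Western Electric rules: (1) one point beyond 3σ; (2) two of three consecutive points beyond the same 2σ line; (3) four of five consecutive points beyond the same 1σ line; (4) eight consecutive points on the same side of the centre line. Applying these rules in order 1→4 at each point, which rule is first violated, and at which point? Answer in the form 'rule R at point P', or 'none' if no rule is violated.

rule 3 at point 10

Zone of each point (C = within 1σ̂, B = 1σ̂–2σ̂, A = 2σ̂–3σ̂, * = beyond 3σ̂; sign = side of CL): 1:-B, 2:-C, 3:-B, 4:-C, 5:+B, 6:-A, 7:-B, 8:-B, 9:-C, 10:-A
Rule 3 (four of five consecutive points beyond the same 1σ limit) is satisfied at point 10.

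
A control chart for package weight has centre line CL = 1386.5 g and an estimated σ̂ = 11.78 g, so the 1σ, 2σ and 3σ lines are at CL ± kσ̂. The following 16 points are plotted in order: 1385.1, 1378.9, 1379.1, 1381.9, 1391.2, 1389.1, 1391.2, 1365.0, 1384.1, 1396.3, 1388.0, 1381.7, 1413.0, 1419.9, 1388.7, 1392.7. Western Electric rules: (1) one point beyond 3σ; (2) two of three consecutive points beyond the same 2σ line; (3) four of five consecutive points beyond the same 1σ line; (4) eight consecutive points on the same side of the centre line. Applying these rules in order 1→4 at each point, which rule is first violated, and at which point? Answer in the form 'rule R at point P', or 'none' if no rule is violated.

Zone of each point (C = within 1σ̂, B = 1σ̂–2σ̂, A = 2σ̂–3σ̂, * = beyond 3σ̂; sign = side of CL): 1:-C, 2:-C, 3:-C, 4:-C, 5:+C, 6:+C, 7:+C, 8:-B, 9:-C, 10:+C, 11:+C, 12:-C, 13:+A, 14:+A, 15:+C, 16:+C
Rule 2 (two of three consecutive points beyond the same 2σ limit) is satisfied at point 14.

rule 2 at point 14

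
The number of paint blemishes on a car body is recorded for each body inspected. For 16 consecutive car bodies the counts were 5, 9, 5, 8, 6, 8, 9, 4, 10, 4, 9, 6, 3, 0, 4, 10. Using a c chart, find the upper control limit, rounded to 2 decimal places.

13.75

c̄ = (5 + 9 + 5 + 8 + 6 + 8 + 9 + 4 + 10 + 4 + 9 + 6 + 3 + 0 + 4 + 10) / 16 = 100 / 16 = 6.2500
UCL = c̄ + 3√c̄ = 6.2500 + 3 × √6.2500 = 6.2500 + 3 × 2.5000 = 13.7500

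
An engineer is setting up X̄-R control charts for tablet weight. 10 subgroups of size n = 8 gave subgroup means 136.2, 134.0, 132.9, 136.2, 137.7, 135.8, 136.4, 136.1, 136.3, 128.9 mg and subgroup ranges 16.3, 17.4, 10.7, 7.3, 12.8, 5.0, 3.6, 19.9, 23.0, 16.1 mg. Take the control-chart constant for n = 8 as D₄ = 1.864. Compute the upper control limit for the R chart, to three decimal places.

R̄ = (16.3 + 17.4 + 10.7 + 7.3 + 12.8 + 5.0 + 3.6 + 19.9 + 23.0 + 16.1) / 10 = 132.1000 / 10 = 13.2100
UCL_R = D₄·R̄ = 1.864 × 13.2100 = 24.6234

24.623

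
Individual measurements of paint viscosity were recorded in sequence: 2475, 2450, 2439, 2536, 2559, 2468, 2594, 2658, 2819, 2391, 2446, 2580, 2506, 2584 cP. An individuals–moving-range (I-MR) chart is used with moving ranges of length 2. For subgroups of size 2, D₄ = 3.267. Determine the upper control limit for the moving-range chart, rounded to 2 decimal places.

343.54

Moving ranges: 25, 11, 97, 23, 91, 126, 64, 161, 428, 55, 134, 74, 78; M̄R̄ = 1367.0000 / 13 = 105.1538
UCL_MR = D₄·M̄R̄ = 3.267 × 105.1538 = 343.5376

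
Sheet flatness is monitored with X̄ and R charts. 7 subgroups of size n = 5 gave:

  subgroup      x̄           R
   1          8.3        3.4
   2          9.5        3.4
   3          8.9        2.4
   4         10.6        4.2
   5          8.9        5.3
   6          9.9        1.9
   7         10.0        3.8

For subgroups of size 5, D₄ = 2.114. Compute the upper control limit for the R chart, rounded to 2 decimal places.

R̄ = (3.4 + 3.4 + 2.4 + 4.2 + 5.3 + 1.9 + 3.8) / 7 = 24.4000 / 7 = 3.4857
UCL_R = D₄·R̄ = 2.114 × 3.4857 = 7.3688

7.37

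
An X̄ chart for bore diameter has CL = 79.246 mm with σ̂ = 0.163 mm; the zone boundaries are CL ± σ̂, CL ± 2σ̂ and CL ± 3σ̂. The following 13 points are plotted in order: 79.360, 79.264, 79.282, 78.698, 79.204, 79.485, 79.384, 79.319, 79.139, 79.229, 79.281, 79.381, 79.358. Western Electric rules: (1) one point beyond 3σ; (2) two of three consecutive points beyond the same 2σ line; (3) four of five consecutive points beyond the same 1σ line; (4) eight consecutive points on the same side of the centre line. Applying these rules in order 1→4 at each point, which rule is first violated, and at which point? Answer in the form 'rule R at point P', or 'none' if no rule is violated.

Zone of each point (C = within 1σ̂, B = 1σ̂–2σ̂, A = 2σ̂–3σ̂, * = beyond 3σ̂; sign = side of CL): 1:+C, 2:+C, 3:+C, 4:-*, 5:-C, 6:+B, 7:+C, 8:+C, 9:-C, 10:-C, 11:+C, 12:+C, 13:+C
Rule 1 (one point beyond the 3σ limits) is satisfied at point 4.

rule 1 at point 4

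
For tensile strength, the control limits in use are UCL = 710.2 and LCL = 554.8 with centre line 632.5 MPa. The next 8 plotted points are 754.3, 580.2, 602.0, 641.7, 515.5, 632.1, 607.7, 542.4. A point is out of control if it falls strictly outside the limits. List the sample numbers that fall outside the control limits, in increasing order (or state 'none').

Compare each point to [554.8, 710.2]: sample 1 = 754.3 > UCL; sample 5 = 515.5 < LCL; sample 8 = 542.4 < LCL.

1, 5, 8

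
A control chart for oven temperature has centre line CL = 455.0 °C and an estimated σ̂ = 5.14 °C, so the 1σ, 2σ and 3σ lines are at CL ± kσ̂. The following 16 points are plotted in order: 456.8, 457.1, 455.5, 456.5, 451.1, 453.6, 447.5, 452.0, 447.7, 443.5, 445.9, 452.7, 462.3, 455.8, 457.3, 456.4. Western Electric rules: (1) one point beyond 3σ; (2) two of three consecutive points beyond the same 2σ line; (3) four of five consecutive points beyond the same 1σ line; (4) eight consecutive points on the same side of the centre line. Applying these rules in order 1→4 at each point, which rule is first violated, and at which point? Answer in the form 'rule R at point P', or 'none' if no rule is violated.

Zone of each point (C = within 1σ̂, B = 1σ̂–2σ̂, A = 2σ̂–3σ̂, * = beyond 3σ̂; sign = side of CL): 1:+C, 2:+C, 3:+C, 4:+C, 5:-C, 6:-C, 7:-B, 8:-C, 9:-B, 10:-A, 11:-B, 12:-C, 13:+B, 14:+C, 15:+C, 16:+C
Rule 3 (four of five consecutive points beyond the same 1σ limit) is satisfied at point 11.

rule 3 at point 11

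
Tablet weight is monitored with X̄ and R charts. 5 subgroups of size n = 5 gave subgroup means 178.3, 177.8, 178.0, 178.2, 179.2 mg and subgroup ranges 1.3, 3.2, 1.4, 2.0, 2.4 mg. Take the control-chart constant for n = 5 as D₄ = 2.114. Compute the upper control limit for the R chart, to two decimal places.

4.35

R̄ = (1.3 + 3.2 + 1.4 + 2.0 + 2.4) / 5 = 10.3000 / 5 = 2.0600
UCL_R = D₄·R̄ = 2.114 × 2.0600 = 4.3548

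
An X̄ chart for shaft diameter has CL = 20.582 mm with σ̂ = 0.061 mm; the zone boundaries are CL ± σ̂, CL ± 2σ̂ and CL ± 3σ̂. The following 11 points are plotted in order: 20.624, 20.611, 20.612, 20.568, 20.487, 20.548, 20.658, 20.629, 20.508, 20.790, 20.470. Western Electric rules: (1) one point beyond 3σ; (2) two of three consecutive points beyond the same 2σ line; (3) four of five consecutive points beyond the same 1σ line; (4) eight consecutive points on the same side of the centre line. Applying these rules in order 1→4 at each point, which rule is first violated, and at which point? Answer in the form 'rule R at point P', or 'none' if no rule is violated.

Zone of each point (C = within 1σ̂, B = 1σ̂–2σ̂, A = 2σ̂–3σ̂, * = beyond 3σ̂; sign = side of CL): 1:+C, 2:+C, 3:+C, 4:-C, 5:-B, 6:-C, 7:+B, 8:+C, 9:-B, 10:+*, 11:-B
Rule 1 (one point beyond the 3σ limits) is satisfied at point 10.

rule 1 at point 10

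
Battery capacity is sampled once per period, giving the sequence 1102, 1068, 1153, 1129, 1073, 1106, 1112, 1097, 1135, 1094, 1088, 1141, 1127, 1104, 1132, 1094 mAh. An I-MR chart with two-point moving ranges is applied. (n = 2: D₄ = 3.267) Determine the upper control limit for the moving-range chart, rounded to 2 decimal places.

Moving ranges: 34, 85, 24, 56, 33, 6, 15, 38, 41, 6, 53, 14, 23, 28, 38; M̄R̄ = 494.0000 / 15 = 32.9333
UCL_MR = D₄·M̄R̄ = 3.267 × 32.9333 = 107.5932

107.59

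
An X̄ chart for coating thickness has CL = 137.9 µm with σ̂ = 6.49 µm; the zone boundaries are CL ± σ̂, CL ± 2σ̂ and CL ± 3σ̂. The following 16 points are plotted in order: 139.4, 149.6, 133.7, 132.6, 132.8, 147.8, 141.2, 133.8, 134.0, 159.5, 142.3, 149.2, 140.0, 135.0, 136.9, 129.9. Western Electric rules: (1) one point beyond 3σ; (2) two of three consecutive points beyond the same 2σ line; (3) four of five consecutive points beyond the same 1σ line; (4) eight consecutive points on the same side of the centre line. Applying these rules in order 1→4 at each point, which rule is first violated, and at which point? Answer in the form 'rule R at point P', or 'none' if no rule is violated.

rule 1 at point 10

Zone of each point (C = within 1σ̂, B = 1σ̂–2σ̂, A = 2σ̂–3σ̂, * = beyond 3σ̂; sign = side of CL): 1:+C, 2:+B, 3:-C, 4:-C, 5:-C, 6:+B, 7:+C, 8:-C, 9:-C, 10:+*, 11:+C, 12:+B, 13:+C, 14:-C, 15:-C, 16:-B
Rule 1 (one point beyond the 3σ limits) is satisfied at point 10.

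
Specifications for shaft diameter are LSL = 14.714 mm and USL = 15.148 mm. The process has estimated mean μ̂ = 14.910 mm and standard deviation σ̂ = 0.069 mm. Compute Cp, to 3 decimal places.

Cp = (USL − LSL) / (6σ̂) = (15.148 − 14.714) / (6 × 0.069) = 0.4340 / 0.4140 = 1.0483

1.048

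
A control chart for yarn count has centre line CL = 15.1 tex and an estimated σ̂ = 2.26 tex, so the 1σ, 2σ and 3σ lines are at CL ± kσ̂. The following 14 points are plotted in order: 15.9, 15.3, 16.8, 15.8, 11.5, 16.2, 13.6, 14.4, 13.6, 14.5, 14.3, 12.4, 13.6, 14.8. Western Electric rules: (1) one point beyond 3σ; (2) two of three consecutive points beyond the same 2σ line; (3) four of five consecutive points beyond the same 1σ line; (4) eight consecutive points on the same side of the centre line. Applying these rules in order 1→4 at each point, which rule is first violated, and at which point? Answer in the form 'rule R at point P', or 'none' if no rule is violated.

rule 4 at point 14

Zone of each point (C = within 1σ̂, B = 1σ̂–2σ̂, A = 2σ̂–3σ̂, * = beyond 3σ̂; sign = side of CL): 1:+C, 2:+C, 3:+C, 4:+C, 5:-B, 6:+C, 7:-C, 8:-C, 9:-C, 10:-C, 11:-C, 12:-B, 13:-C, 14:-C
Rule 4 (eight consecutive points on the same side of the centre line) is satisfied at point 14.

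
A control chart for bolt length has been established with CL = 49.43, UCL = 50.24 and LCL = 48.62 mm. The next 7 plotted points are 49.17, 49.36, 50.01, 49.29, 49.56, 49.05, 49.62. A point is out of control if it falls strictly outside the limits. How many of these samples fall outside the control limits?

All 7 points lie within [48.62, 50.24].

0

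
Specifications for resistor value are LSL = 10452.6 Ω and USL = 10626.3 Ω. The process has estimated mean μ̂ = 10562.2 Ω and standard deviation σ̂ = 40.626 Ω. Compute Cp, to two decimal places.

Cp = (USL − LSL) / (6σ̂) = (10626.3 − 10452.6) / (6 × 40.626) = 173.7000 / 243.7560 = 0.7126

0.71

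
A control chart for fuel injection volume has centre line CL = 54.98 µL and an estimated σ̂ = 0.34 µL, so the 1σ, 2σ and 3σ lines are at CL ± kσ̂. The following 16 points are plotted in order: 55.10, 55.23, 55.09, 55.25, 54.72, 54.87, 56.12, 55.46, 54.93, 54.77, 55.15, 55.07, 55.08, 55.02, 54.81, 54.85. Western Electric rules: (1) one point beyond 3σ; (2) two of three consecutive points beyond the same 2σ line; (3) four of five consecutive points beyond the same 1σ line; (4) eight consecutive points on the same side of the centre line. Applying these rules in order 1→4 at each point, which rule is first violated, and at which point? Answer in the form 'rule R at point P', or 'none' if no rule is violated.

rule 1 at point 7

Zone of each point (C = within 1σ̂, B = 1σ̂–2σ̂, A = 2σ̂–3σ̂, * = beyond 3σ̂; sign = side of CL): 1:+C, 2:+C, 3:+C, 4:+C, 5:-C, 6:-C, 7:+*, 8:+B, 9:-C, 10:-C, 11:+C, 12:+C, 13:+C, 14:+C, 15:-C, 16:-C
Rule 1 (one point beyond the 3σ limits) is satisfied at point 7.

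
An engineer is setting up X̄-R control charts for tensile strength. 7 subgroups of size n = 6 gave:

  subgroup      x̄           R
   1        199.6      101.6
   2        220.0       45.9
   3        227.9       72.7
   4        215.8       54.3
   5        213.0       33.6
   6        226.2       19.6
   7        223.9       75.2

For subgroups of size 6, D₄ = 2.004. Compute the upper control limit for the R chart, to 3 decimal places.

115.345

R̄ = (101.6 + 45.9 + 72.7 + 54.3 + 33.6 + 19.6 + 75.2) / 7 = 402.9000 / 7 = 57.5571
UCL_R = D₄·R̄ = 2.004 × 57.5571 = 115.3445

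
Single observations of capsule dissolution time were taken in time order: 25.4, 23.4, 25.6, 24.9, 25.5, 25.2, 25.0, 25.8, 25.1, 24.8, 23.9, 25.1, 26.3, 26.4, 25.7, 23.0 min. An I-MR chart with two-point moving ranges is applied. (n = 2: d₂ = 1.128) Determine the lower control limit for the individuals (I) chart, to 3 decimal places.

X̄ = (25.4 + 23.4 + 25.6 + 24.9 + 25.5 + 25.2 + 25.0 + 25.8 + 25.1 + 24.8 + 23.9 + 25.1 + 26.3 + 26.4 + 25.7 + 23.0) / 16 = 25.0688
Moving ranges: 2.0, 2.2, 0.7, 0.6, 0.3, 0.2, 0.8, 0.7, 0.3, 0.9, 1.2, 1.2, 0.1, 0.7, 2.7; M̄R̄ = 14.6000 / 15 = 0.9733
LCL = X̄ − 3·M̄R̄/d₂ = 25.0688 − 3 × 0.9733 / 1.128 = 22.4801

22.480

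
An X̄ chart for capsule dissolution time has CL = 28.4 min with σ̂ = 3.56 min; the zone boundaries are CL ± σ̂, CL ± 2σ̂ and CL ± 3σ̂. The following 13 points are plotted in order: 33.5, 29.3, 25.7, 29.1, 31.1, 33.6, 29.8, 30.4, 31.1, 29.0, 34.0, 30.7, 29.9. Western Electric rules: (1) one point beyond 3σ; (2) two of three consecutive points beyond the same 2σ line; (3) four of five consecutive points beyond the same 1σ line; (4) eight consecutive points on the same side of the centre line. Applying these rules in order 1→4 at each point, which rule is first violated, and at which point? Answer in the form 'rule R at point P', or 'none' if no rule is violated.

rule 4 at point 11

Zone of each point (C = within 1σ̂, B = 1σ̂–2σ̂, A = 2σ̂–3σ̂, * = beyond 3σ̂; sign = side of CL): 1:+B, 2:+C, 3:-C, 4:+C, 5:+C, 6:+B, 7:+C, 8:+C, 9:+C, 10:+C, 11:+B, 12:+C, 13:+C
Rule 4 (eight consecutive points on the same side of the centre line) is satisfied at point 11.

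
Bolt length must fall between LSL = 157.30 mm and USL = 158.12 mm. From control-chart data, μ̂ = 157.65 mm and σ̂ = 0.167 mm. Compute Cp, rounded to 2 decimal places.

Cp = (USL − LSL) / (6σ̂) = (158.12 − 157.30) / (6 × 0.167) = 0.8200 / 1.0020 = 0.8184

0.82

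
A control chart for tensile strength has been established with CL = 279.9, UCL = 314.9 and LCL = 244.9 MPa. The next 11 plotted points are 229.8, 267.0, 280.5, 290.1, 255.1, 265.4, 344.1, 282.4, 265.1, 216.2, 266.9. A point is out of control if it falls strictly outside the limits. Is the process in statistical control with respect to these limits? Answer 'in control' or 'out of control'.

out of control

Compare each point to [244.9, 314.9]: sample 1 = 229.8 < LCL; sample 7 = 344.1 > UCL; sample 10 = 216.2 < LCL.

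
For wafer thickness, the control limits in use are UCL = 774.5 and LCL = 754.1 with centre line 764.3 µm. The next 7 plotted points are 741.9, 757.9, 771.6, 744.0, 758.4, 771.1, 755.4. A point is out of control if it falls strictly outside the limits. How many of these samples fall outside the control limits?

Compare each point to [754.1, 774.5]: sample 1 = 741.9 < LCL; sample 4 = 744.0 < LCL.

2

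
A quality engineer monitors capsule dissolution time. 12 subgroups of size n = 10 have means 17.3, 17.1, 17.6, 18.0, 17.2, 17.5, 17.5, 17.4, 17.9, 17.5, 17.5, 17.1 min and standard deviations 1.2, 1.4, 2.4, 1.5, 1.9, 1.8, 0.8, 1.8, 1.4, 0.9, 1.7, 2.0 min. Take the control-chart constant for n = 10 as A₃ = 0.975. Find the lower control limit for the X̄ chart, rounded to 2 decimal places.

15.94

X̄̄ = (17.3 + 17.1 + 17.6 + 18.0 + 17.2 + 17.5 + 17.5 + 17.4 + 17.9 + 17.5 + 17.5 + 17.1) / 12 = 17.4667
s̄ = (1.2 + 1.4 + 2.4 + 1.5 + 1.9 + 1.8 + 0.8 + 1.8 + 1.4 + 0.9 + 1.7 + 2.0) / 12 = 1.5667
LCL = X̄̄ − A₃·s̄ = 17.4667 − 0.975 × 1.5667 = 15.9392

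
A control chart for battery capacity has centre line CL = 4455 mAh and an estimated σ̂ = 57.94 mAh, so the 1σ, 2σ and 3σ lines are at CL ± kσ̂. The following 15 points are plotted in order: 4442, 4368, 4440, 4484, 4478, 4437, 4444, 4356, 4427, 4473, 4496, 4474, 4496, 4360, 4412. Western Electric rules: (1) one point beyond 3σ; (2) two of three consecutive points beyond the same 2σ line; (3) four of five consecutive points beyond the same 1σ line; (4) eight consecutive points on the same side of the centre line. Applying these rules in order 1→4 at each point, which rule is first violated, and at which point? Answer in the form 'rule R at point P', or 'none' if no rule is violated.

Zone of each point (C = within 1σ̂, B = 1σ̂–2σ̂, A = 2σ̂–3σ̂, * = beyond 3σ̂; sign = side of CL): 1:-C, 2:-B, 3:-C, 4:+C, 5:+C, 6:-C, 7:-C, 8:-B, 9:-C, 10:+C, 11:+C, 12:+C, 13:+C, 14:-B, 15:-C
No rule fires across all 15 points.

none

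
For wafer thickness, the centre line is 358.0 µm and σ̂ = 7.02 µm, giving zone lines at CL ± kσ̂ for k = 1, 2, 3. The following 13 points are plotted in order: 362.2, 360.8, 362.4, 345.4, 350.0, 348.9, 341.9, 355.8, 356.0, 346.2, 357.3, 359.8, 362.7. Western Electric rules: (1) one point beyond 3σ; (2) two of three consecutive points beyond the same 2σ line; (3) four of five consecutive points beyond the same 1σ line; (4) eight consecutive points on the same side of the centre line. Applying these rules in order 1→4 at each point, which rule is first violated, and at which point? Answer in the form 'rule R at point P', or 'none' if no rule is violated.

Zone of each point (C = within 1σ̂, B = 1σ̂–2σ̂, A = 2σ̂–3σ̂, * = beyond 3σ̂; sign = side of CL): 1:+C, 2:+C, 3:+C, 4:-B, 5:-B, 6:-B, 7:-A, 8:-C, 9:-C, 10:-B, 11:-C, 12:+C, 13:+C
Rule 3 (four of five consecutive points beyond the same 1σ limit) is satisfied at point 7.

rule 3 at point 7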